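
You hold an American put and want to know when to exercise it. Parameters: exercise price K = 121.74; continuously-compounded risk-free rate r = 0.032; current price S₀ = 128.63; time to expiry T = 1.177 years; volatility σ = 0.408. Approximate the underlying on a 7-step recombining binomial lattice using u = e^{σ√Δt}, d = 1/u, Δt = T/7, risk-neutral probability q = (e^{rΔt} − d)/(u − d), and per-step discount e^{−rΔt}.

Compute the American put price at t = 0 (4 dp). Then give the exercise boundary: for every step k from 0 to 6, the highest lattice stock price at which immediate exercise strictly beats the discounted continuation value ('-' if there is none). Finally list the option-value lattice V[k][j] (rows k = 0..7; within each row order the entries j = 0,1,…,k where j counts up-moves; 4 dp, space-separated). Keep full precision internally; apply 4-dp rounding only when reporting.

Δt=0.16814  u=1.18211  d=0.84594  q=0.47432  discount=0.99463
step 7 (expiry): payoffs max(K−S,0) = 81.8618 66.0147 43.8704 12.9261 0.0000 0.0000 0.0000 0.0000
step 6: (k=6,j=0): S=47.1405, (K−S)⁺=74.5995, hold=73.9462 ⇒ V=74.5995 exercise | (k=6,j=1): S=65.8734, (K−S)⁺=55.8666, hold=55.2133 ⇒ V=55.8666 exercise | (k=6,j=2): S=92.0505, (K−S)⁺=29.6895, hold=29.0362 ⇒ V=29.6895 exercise | (k=6,j=3): S=128.6300, (K−S)⁺=0.0000, hold=6.7585 ⇒ V=6.7585 continue | (k=6,j=4): S=179.7456, (K−S)⁺=0.0000, hold=0.0000 ⇒ V=0.0000 continue | (k=6,j=5): S=251.1739, (K−S)⁺=0.0000, hold=0.0000 ⇒ V=0.0000 continue | (k=6,j=6): S=350.9866, (K−S)⁺=0.0000, hold=0.0000 ⇒ V=0.0000 continue  boundary S*=92.0505
step 5: (k=5,j=0): S=55.7253, (K−S)⁺=66.0147, hold=65.3615 ⇒ V=66.0147 exercise | (k=5,j=1): S=77.8696, (K−S)⁺=43.8704, hold=43.2171 ⇒ V=43.8704 exercise | (k=5,j=2): S=108.8139, (K−S)⁺=12.9261, hold=18.7119 ⇒ V=18.7119 continue | (k=5,j=3): S=152.0549, (K−S)⁺=0.0000, hold=3.5338 ⇒ V=3.5338 continue | (k=5,j=4): S=212.4792, (K−S)⁺=0.0000, hold=0.0000 ⇒ V=0.0000 continue | (k=5,j=5): S=296.9152, (K−S)⁺=0.0000, hold=0.0000 ⇒ V=0.0000 continue  boundary S*=77.8696
step 4: (k=4,j=0): S=65.8734, (K−S)⁺=55.8666, hold=55.2133 ⇒ V=55.8666 exercise | (k=4,j=1): S=92.0505, (K−S)⁺=29.6895, hold=31.7658 ⇒ V=31.7658 continue | (k=4,j=2): S=128.6300, (K−S)⁺=0.0000, hold=11.4508 ⇒ V=11.4508 continue | (k=4,j=3): S=179.7456, (K−S)⁺=0.0000, hold=1.8477 ⇒ V=1.8477 continue | (k=4,j=4): S=251.1739, (K−S)⁺=0.0000, hold=0.0000 ⇒ V=0.0000 continue  boundary S*=65.8734
step 3: (k=3,j=0): S=77.8696, (K−S)⁺=43.8704, hold=44.1966 ⇒ V=44.1966 continue | (k=3,j=1): S=108.8139, (K−S)⁺=12.9261, hold=22.0112 ⇒ V=22.0112 continue | (k=3,j=2): S=152.0549, (K−S)⁺=0.0000, hold=6.8588 ⇒ V=6.8588 continue | (k=3,j=3): S=212.4792, (K−S)⁺=0.0000, hold=0.9661 ⇒ V=0.9661 continue  boundary S*=-
step 2: (k=2,j=0): S=92.0505, (K−S)⁺=29.6895, hold=33.4929 ⇒ V=33.4929 continue | (k=2,j=1): S=128.6300, (K−S)⁺=0.0000, hold=14.7446 ⇒ V=14.7446 continue | (k=2,j=2): S=179.7456, (K−S)⁺=0.0000, hold=4.0420 ⇒ V=4.0420 continue  boundary S*=-
step 1: (k=1,j=0): S=108.8139, (K−S)⁺=12.9261, hold=24.4682 ⇒ V=24.4682 continue | (k=1,j=1): S=152.0549, (K−S)⁺=0.0000, hold=9.6162 ⇒ V=9.6162 continue  boundary S*=-
step 0: (k=0,j=0): S=128.6300, (K−S)⁺=0.0000, hold=17.3301 ⇒ V=17.3301 continue  boundary S*=-

price = 17.3301
boundary = - - - - 65.8734 77.8696 92.0505
tree:
17.3301
24.4682 9.6162
33.4929 14.7446 4.0420
44.1966 22.0112 6.8588 0.9661
55.8666 31.7658 11.4508 1.8477 0.0000
66.0147 43.8704 18.7119 3.5338 0.0000 0.0000
74.5995 55.8666 29.6895 6.7585 0.0000 0.0000 0.0000
81.8618 66.0147 43.8704 12.9261 0.0000 0.0000 0.0000 0.0000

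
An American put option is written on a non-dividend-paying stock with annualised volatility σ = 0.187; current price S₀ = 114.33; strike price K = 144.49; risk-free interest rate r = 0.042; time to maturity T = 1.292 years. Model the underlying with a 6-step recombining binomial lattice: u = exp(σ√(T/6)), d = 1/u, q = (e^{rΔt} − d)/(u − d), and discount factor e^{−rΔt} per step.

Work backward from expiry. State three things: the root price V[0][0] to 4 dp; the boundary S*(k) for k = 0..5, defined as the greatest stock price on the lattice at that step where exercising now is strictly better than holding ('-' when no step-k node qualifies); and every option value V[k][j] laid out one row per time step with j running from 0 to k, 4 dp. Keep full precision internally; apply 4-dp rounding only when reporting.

price = 30.1600
boundary = 114.3300 104.8272 114.3300 104.8272 114.3300 124.6942
tree:
30.1600
39.6628 20.6314
48.3757 30.1600 12.5551
56.3645 39.6628 19.9638 6.2160
63.6892 48.3757 30.1600 11.2856 1.8375
70.4051 56.3645 39.6628 19.7958 3.9502 0.0000
76.5628 63.6892 48.3757 30.1600 8.4920 0.0000 0.0000

Δt=0.21533, u=1.09065, d=0.91688, q=0.53060, disc=e^(-rΔt)=0.99100
k=6 terminal: V=max(K-S,0) → 76.5628 63.6892 48.3757 30.1600 8.4920 0.0000 0.0000
k=5: j=0 S=74.0849 intr=70.4051 cont=69.1042 V=70.4051[EX]; j=1 S=88.1255 intr=56.3645 cont=55.0636 V=56.3645[EX]; j=2 S=104.8272 intr=39.6628 cont=38.3619 V=39.6628[EX]; j=3 S=124.6942 intr=19.7958 cont=18.4949 V=19.7958[EX]; j=4 S=148.3264 intr=0.0000 cont=3.9502 V=3.9502[hold]; j=5 S=176.4375 intr=0.0000 cont=0.0000 V=0.0000[hold]  S*(5)=124.6942
k=4: j=0 S=80.8008 intr=63.6892 cont=62.3883 V=63.6892[EX]; j=1 S=96.1143 intr=48.3757 cont=47.0748 V=48.3757[EX]; j=2 S=114.3300 intr=30.1600 cont=28.8591 V=30.1600[EX]; j=3 S=135.9980 intr=8.4920 cont=11.2856 V=11.2856[hold]; j=4 S=161.7725 intr=0.0000 cont=1.8375 V=1.8375[hold]  S*(4)=114.3300
k=3: j=0 S=88.1255 intr=56.3645 cont=55.0636 V=56.3645[EX]; j=1 S=104.8272 intr=39.6628 cont=38.3619 V=39.6628[EX]; j=2 S=124.6942 intr=19.7958 cont=19.9638 V=19.9638[hold]; j=3 S=148.3264 intr=0.0000 cont=6.2160 V=6.2160[hold]  S*(3)=104.8272
k=2: j=0 S=96.1143 intr=48.3757 cont=47.0748 V=48.3757[EX]; j=1 S=114.3300 intr=30.1600 cont=28.9475 V=30.1600[EX]; j=2 S=135.9980 intr=8.4920 cont=12.5551 V=12.5551[hold]  S*(2)=114.3300
k=1: j=0 S=104.8272 intr=39.6628 cont=38.3619 V=39.6628[EX]; j=1 S=124.6942 intr=19.7958 cont=20.6314 V=20.6314[hold]  S*(1)=104.8272
k=0: j=0 S=114.3300 intr=30.1600 cont=29.2985 V=30.1600[EX]  S*(0)=114.3300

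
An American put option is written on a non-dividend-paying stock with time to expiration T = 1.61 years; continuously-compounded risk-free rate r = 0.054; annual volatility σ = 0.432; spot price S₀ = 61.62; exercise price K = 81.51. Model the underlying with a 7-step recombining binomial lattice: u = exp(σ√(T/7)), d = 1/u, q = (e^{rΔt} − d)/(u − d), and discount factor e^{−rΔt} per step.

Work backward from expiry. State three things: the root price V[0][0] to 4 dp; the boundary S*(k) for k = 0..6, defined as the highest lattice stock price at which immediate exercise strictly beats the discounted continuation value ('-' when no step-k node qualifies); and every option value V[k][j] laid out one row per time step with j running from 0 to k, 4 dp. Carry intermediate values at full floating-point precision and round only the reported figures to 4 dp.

price = 24.0617
boundary = - - 40.7162 50.0893 40.7162 50.0893 61.6200
tree:
24.0617
31.8675 16.1776
40.7938 22.9652 9.1978
48.4129 31.4207 14.3437 3.8262
54.6062 40.7938 21.6862 6.7108 0.7803
59.6406 48.4129 31.4207 11.6364 1.5144 0.0000
63.7330 54.6062 40.7938 19.8900 2.9393 0.0000 0.0000
67.0595 59.6406 48.4129 31.4207 5.7048 0.0000 0.0000 0.0000

Δt=0.23000  u=1.23020  d=0.81287  q=0.47834  discount=0.98766
step 7 (expiry): payoffs max(K−S,0) = 67.0595 59.6406 48.4129 31.4207 5.7048 0.0000 0.0000 0.0000
step 6: (k=6,j=0): S=17.7770, (K−S)⁺=63.7330, hold=62.7269 ⇒ V=63.7330 exercise | (k=6,j=1): S=26.9038, (K−S)⁺=54.6062, hold=53.6001 ⇒ V=54.6062 exercise | (k=6,j=2): S=40.7162, (K−S)⁺=40.7938, hold=39.7877 ⇒ V=40.7938 exercise | (k=6,j=3): S=61.6200, (K−S)⁺=19.8900, hold=18.8839 ⇒ V=19.8900 exercise | (k=6,j=4): S=93.2558, (K−S)⁺=0.0000, hold=2.9393 ⇒ V=2.9393 continue | (k=6,j=5): S=141.1335, (K−S)⁺=0.0000, hold=0.0000 ⇒ V=0.0000 continue | (k=6,j=6): S=213.5917, (K−S)⁺=0.0000, hold=0.0000 ⇒ V=0.0000 continue  boundary S*=61.6200
step 5: (k=5,j=0): S=21.8694, (K−S)⁺=59.6406, hold=58.6345 ⇒ V=59.6406 exercise | (k=5,j=1): S=33.0971, (K−S)⁺=48.4129, hold=47.4068 ⇒ V=48.4129 exercise | (k=5,j=2): S=50.0893, (K−S)⁺=31.4207, hold=30.4146 ⇒ V=31.4207 exercise | (k=5,j=3): S=75.8052, (K−S)⁺=5.7048, hold=11.6364 ⇒ V=11.6364 continue | (k=5,j=4): S=114.7237, (K−S)⁺=0.0000, hold=1.5144 ⇒ V=1.5144 continue | (k=5,j=5): S=173.6230, (K−S)⁺=0.0000, hold=0.0000 ⇒ V=0.0000 continue  boundary S*=50.0893
step 4: (k=4,j=0): S=26.9038, (K−S)⁺=54.6062, hold=53.6001 ⇒ V=54.6062 exercise | (k=4,j=1): S=40.7162, (K−S)⁺=40.7938, hold=39.7877 ⇒ V=40.7938 exercise | (k=4,j=2): S=61.6200, (K−S)⁺=19.8900, hold=21.6862 ⇒ V=21.6862 continue | (k=4,j=3): S=93.2558, (K−S)⁺=0.0000, hold=6.7108 ⇒ V=6.7108 continue | (k=4,j=4): S=141.1335, (K−S)⁺=0.0000, hold=0.7803 ⇒ V=0.7803 continue  boundary S*=40.7162
step 3: (k=3,j=0): S=33.0971, (K−S)⁺=48.4129, hold=47.4068 ⇒ V=48.4129 exercise | (k=3,j=1): S=50.0893, (K−S)⁺=31.4207, hold=31.2632 ⇒ V=31.4207 exercise | (k=3,j=2): S=75.8052, (K−S)⁺=5.7048, hold=14.3437 ⇒ V=14.3437 continue | (k=3,j=3): S=114.7237, (K−S)⁺=0.0000, hold=3.8262 ⇒ V=3.8262 continue  boundary S*=50.0893
step 2: (k=2,j=0): S=40.7162, (K−S)⁺=40.7938, hold=39.7877 ⇒ V=40.7938 exercise | (k=2,j=1): S=61.6200, (K−S)⁺=19.8900, hold=22.9652 ⇒ V=22.9652 continue | (k=2,j=2): S=93.2558, (K−S)⁺=0.0000, hold=9.1978 ⇒ V=9.1978 continue  boundary S*=40.7162
step 1: (k=1,j=0): S=50.0893, (K−S)⁺=31.4207, hold=31.8675 ⇒ V=31.8675 continue | (k=1,j=1): S=75.8052, (K−S)⁺=5.7048, hold=16.1776 ⇒ V=16.1776 continue  boundary S*=-
step 0: (k=0,j=0): S=61.6200, (K−S)⁺=19.8900, hold=24.0617 ⇒ V=24.0617 continue  boundary S*=-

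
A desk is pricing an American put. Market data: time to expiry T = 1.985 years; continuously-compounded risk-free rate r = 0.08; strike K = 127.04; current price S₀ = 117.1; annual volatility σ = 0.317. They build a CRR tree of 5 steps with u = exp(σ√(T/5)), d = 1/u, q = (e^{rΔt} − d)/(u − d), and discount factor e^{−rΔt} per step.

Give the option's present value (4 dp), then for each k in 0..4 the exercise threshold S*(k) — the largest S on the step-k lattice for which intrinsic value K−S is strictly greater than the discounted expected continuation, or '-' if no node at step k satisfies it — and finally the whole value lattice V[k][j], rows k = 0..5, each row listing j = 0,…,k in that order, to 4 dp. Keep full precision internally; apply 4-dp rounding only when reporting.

price = 19.0230
boundary = - 95.8988 78.5361 95.8988 78.5361
tree:
19.0230
31.1412 9.4544
48.5039 17.4752 2.9304
62.7231 31.1412 6.4426 0.0000
74.3678 48.5039 14.1644 0.0000 0.0000
83.9042 62.7231 31.1412 0.0000 0.0000 0.0000

Δt=0.39700  u=1.22108  d=0.81895  q=0.53048  discount=0.96874
step 5 (expiry): payoffs max(K−S,0) = 83.9042 62.7231 31.1412 0.0000 0.0000 0.0000
step 4: (k=4,j=0): S=52.6722, (K−S)⁺=74.3678, hold=70.3964 ⇒ V=74.3678 exercise | (k=4,j=1): S=78.5361, (K−S)⁺=48.5039, hold=44.5325 ⇒ V=48.5039 exercise | (k=4,j=2): S=117.1000, (K−S)⁺=9.9400, hold=14.1644 ⇒ V=14.1644 continue | (k=4,j=3): S=174.6002, (K−S)⁺=0.0000, hold=0.0000 ⇒ V=0.0000 continue | (k=4,j=4): S=260.3349, (K−S)⁺=0.0000, hold=0.0000 ⇒ V=0.0000 continue  boundary S*=78.5361
step 3: (k=3,j=0): S=64.3169, (K−S)⁺=62.7231, hold=58.7517 ⇒ V=62.7231 exercise | (k=3,j=1): S=95.8988, (K−S)⁺=31.1412, hold=29.3407 ⇒ V=31.1412 exercise | (k=3,j=2): S=142.9884, (K−S)⁺=0.0000, hold=6.4426 ⇒ V=6.4426 continue | (k=3,j=3): S=213.2007, (K−S)⁺=0.0000, hold=0.0000 ⇒ V=0.0000 continue  boundary S*=95.8988
step 2: (k=2,j=0): S=78.5361, (K−S)⁺=48.5039, hold=44.5325 ⇒ V=48.5039 exercise | (k=2,j=1): S=117.1000, (K−S)⁺=9.9400, hold=17.4752 ⇒ V=17.4752 continue | (k=2,j=2): S=174.6002, (K−S)⁺=0.0000, hold=2.9304 ⇒ V=2.9304 continue  boundary S*=78.5361
step 1: (k=1,j=0): S=95.8988, (K−S)⁺=31.1412, hold=31.0422 ⇒ V=31.1412 exercise | (k=1,j=1): S=142.9884, (K−S)⁺=0.0000, hold=9.4544 ⇒ V=9.4544 continue  boundary S*=95.8988
step 0: (k=0,j=0): S=117.1000, (K−S)⁺=9.9400, hold=19.0230 ⇒ V=19.0230 continue  boundary S*=-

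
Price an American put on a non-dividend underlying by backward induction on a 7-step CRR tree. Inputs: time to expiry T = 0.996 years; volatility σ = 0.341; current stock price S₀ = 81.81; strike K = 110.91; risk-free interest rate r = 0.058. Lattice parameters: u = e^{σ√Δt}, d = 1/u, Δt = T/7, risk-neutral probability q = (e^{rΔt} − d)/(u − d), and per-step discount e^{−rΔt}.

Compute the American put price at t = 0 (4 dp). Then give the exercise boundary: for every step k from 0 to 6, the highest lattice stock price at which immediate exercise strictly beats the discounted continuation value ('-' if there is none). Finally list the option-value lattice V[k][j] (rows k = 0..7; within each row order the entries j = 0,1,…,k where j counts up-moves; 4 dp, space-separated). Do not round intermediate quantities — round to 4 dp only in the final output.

params: Δt=0.14229 u=1.13727 d=0.87930 q=0.50001 e^(-rΔt)=0.99178
t_7 payoffs: 77.6617 67.9074 55.2915 38.9744 17.8702 0.0000 0.0000 0.0000
t_6: node(6,0) S=37.8122 payoff=73.0978 vs cont=72.1863 → 73.0978 [stop]  node(6,1) S=48.9054 payoff=62.0046 vs cont=61.0931 → 62.0046 [stop]  node(6,2) S=63.2531 payoff=47.6569 vs cont=46.7454 → 47.6569 [stop]  node(6,3) S=81.8100 payoff=29.1000 vs cont=28.1885 → 29.1000 [stop]  node(6,4) S=105.8111 payoff=5.0989 vs cont=8.8615 → 8.8615 [wait]  node(6,5) S=136.8535 payoff=0.0000 vs cont=0.0000 → 0.0000 [wait]  node(6,6) S=177.0030 payoff=0.0000 vs cont=0.0000 → 0.0000 [wait]  ⇒ S*(6)=81.8100
t_5: node(5,0) S=43.0026 payoff=67.9074 vs cont=66.9959 → 67.9074 [stop]  node(5,1) S=55.6185 payoff=55.2915 vs cont=54.3800 → 55.2915 [stop]  node(5,2) S=71.9356 payoff=38.9744 vs cont=38.0628 → 38.9744 [stop]  node(5,3) S=93.0398 payoff=17.8702 vs cont=18.8245 → 18.8245 [wait]  node(5,4) S=120.3354 payoff=0.0000 vs cont=4.3942 → 4.3942 [wait]  node(5,5) S=155.6389 payoff=0.0000 vs cont=0.0000 → 0.0000 [wait]  ⇒ S*(5)=71.9356
t_4: node(4,0) S=48.9054 payoff=62.0046 vs cont=61.0931 → 62.0046 [stop]  node(4,1) S=63.2531 payoff=47.6569 vs cont=46.7454 → 47.6569 [stop]  node(4,2) S=81.8100 payoff=29.1000 vs cont=28.6617 → 29.1000 [stop]  node(4,3) S=105.8111 payoff=5.0989 vs cont=11.5138 → 11.5138 [wait]  node(4,4) S=136.8535 payoff=0.0000 vs cont=2.1790 → 2.1790 [wait]  ⇒ S*(4)=81.8100
t_3: node(3,0) S=55.6185 payoff=55.2915 vs cont=54.3800 → 55.2915 [stop]  node(3,1) S=71.9356 payoff=38.9744 vs cont=38.0628 → 38.9744 [stop]  node(3,2) S=93.0398 payoff=17.8702 vs cont=20.1398 → 20.1398 [wait]  node(3,3) S=120.3354 payoff=0.0000 vs cont=6.7900 → 6.7900 [wait]  ⇒ S*(3)=71.9356
t_2: node(2,0) S=63.2531 payoff=47.6569 vs cont=46.7454 → 47.6569 [stop]  node(2,1) S=81.8100 payoff=29.1000 vs cont=29.3140 → 29.3140 [wait]  node(2,2) S=105.8111 payoff=5.0989 vs cont=13.3541 → 13.3541 [wait]  ⇒ S*(2)=63.2531
t_1: node(1,0) S=71.9356 payoff=38.9744 vs cont=38.1690 → 38.9744 [stop]  node(1,1) S=93.0398 payoff=17.8702 vs cont=21.1586 → 21.1586 [wait]  ⇒ S*(1)=71.9356
t_0: node(0,0) S=81.8100 payoff=29.1000 vs cont=29.8192 → 29.8192 [wait]  ⇒ S*(0)=-

price = 29.8192
boundary = - 71.9356 63.2531 71.9356 81.8100 71.9356 81.8100
tree:
29.8192
38.9744 21.1586
47.6569 29.3140 13.3541
55.2915 38.9744 20.1398 6.7900
62.0046 47.6569 29.1000 11.5138 2.1790
67.9074 55.2915 38.9744 18.8245 4.3942 0.0000
73.0978 62.0046 47.6569 29.1000 8.8615 0.0000 0.0000
77.6617 67.9074 55.2915 38.9744 17.8702 0.0000 0.0000 0.0000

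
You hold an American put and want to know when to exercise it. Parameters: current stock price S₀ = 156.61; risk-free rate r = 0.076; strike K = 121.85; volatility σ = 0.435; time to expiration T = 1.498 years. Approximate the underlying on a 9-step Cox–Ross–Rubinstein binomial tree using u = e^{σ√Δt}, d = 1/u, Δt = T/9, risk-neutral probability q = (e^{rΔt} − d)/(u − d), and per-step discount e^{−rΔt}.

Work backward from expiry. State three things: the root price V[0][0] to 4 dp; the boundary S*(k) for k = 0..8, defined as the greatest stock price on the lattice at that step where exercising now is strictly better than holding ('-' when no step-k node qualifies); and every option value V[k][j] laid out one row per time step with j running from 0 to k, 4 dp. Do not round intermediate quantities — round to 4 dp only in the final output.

price = 10.6412
boundary = - - - - 77.0058 64.4836 77.0058 91.9597 77.0058
tree:
10.6412
15.9319 5.4416
23.2322 8.7895 2.1177
32.8550 13.8754 3.7539 0.4794
44.8442 21.2986 6.5527 0.9546 0.0000
57.3664 31.5786 11.2116 1.9009 0.0000 0.0000
67.8523 44.8442 18.6681 3.7854 0.0000 0.0000 0.0000
76.6331 57.3664 29.8903 7.5379 0.0000 0.0000 0.0000 0.0000
83.9860 67.8523 44.8442 15.0103 0.0000 0.0000 0.0000 0.0000 0.0000
90.1432 76.6331 57.3664 29.8903 0.0000 0.0000 0.0000 0.0000 0.0000 0.0000

params: Δt=0.16644 u=1.19419 d=0.83739 q=0.49143 e^(-rΔt)=0.98743
t_9 payoffs: 90.1432 76.6331 57.3664 29.8903 0.0000 0.0000 0.0000 0.0000 0.0000 0.0000
t_8: node(8,0) S=37.8640 payoff=83.9860 vs cont=82.4543 → 83.9860 [stop]  node(8,1) S=53.9977 payoff=67.8523 vs cont=66.3206 → 67.8523 [stop]  node(8,2) S=77.0058 payoff=44.8442 vs cont=43.3126 → 44.8442 [stop]  node(8,3) S=109.8175 payoff=12.0325 vs cont=15.0103 → 15.0103 [wait]  node(8,4) S=156.6100 payoff=0.0000 vs cont=0.0000 → 0.0000 [wait]  node(8,5) S=223.3406 payoff=0.0000 vs cont=0.0000 → 0.0000 [wait]  node(8,6) S=318.5046 payoff=0.0000 vs cont=0.0000 → 0.0000 [wait]  node(8,7) S=454.2175 payoff=0.0000 vs cont=0.0000 → 0.0000 [wait]  node(8,8) S=647.7567 payoff=0.0000 vs cont=0.0000 → 0.0000 [wait]  ⇒ S*(8)=77.0058
t_7: node(7,0) S=45.2169 payoff=76.6331 vs cont=75.1014 → 76.6331 [stop]  node(7,1) S=64.4836 payoff=57.3664 vs cont=55.8347 → 57.3664 [stop]  node(7,2) S=91.9597 payoff=29.8903 vs cont=29.8037 → 29.8903 [stop]  node(7,3) S=131.1431 payoff=0.0000 vs cont=7.5379 → 7.5379 [wait]  node(7,4) S=187.0224 payoff=0.0000 vs cont=0.0000 → 0.0000 [wait]  node(7,5) S=266.7115 payoff=0.0000 vs cont=0.0000 → 0.0000 [wait]  node(7,6) S=380.3556 payoff=0.0000 vs cont=0.0000 → 0.0000 [wait]  node(7,7) S=542.4227 payoff=0.0000 vs cont=0.0000 → 0.0000 [wait]  ⇒ S*(7)=91.9597
t_6: node(6,0) S=53.9977 payoff=67.8523 vs cont=66.3206 → 67.8523 [stop]  node(6,1) S=77.0058 payoff=44.8442 vs cont=43.3126 → 44.8442 [stop]  node(6,2) S=109.8175 payoff=12.0325 vs cont=18.6681 → 18.6681 [wait]  node(6,3) S=156.6100 payoff=0.0000 vs cont=3.7854 → 3.7854 [wait]  node(6,4) S=223.3406 payoff=0.0000 vs cont=0.0000 → 0.0000 [wait]  node(6,5) S=318.5046 payoff=0.0000 vs cont=0.0000 → 0.0000 [wait]  node(6,6) S=454.2175 payoff=0.0000 vs cont=0.0000 → 0.0000 [wait]  ⇒ S*(6)=77.0058
t_5: node(5,0) S=64.4836 payoff=57.3664 vs cont=55.8347 → 57.3664 [stop]  node(5,1) S=91.9597 payoff=29.8903 vs cont=31.5786 → 31.5786 [wait]  node(5,2) S=131.1431 payoff=0.0000 vs cont=11.2116 → 11.2116 [wait]  node(5,3) S=187.0224 payoff=0.0000 vs cont=1.9009 → 1.9009 [wait]  node(5,4) S=266.7115 payoff=0.0000 vs cont=0.0000 → 0.0000 [wait]  node(5,5) S=380.3556 payoff=0.0000 vs cont=0.0000 → 0.0000 [wait]  ⇒ S*(5)=64.4836
t_4: node(4,0) S=77.0058 payoff=44.8442 vs cont=44.1318 → 44.8442 [stop]  node(4,1) S=109.8175 payoff=12.0325 vs cont=21.2986 → 21.2986 [wait]  node(4,2) S=156.6100 payoff=0.0000 vs cont=6.5527 → 6.5527 [wait]  node(4,3) S=223.3406 payoff=0.0000 vs cont=0.9546 → 0.9546 [wait]  node(4,4) S=318.5046 payoff=0.0000 vs cont=0.0000 → 0.0000 [wait]  ⇒ S*(4)=77.0058
t_3: node(3,0) S=91.9597 payoff=29.8903 vs cont=32.8550 → 32.8550 [wait]  node(3,1) S=131.1431 payoff=0.0000 vs cont=13.8754 → 13.8754 [wait]  node(3,2) S=187.0224 payoff=0.0000 vs cont=3.7539 → 3.7539 [wait]  node(3,3) S=266.7115 payoff=0.0000 vs cont=0.4794 → 0.4794 [wait]  ⇒ S*(3)=-
t_2: node(2,0) S=109.8175 payoff=12.0325 vs cont=23.2322 → 23.2322 [wait]  node(2,1) S=156.6100 payoff=0.0000 vs cont=8.7895 → 8.7895 [wait]  node(2,2) S=223.3406 payoff=0.0000 vs cont=2.1177 → 2.1177 [wait]  ⇒ S*(2)=-
t_1: node(1,0) S=131.1431 payoff=0.0000 vs cont=15.9319 → 15.9319 [wait]  node(1,1) S=187.0224 payoff=0.0000 vs cont=5.4416 → 5.4416 [wait]  ⇒ S*(1)=-
t_0: node(0,0) S=156.6100 payoff=0.0000 vs cont=10.6412 → 10.6412 [wait]  ⇒ S*(0)=-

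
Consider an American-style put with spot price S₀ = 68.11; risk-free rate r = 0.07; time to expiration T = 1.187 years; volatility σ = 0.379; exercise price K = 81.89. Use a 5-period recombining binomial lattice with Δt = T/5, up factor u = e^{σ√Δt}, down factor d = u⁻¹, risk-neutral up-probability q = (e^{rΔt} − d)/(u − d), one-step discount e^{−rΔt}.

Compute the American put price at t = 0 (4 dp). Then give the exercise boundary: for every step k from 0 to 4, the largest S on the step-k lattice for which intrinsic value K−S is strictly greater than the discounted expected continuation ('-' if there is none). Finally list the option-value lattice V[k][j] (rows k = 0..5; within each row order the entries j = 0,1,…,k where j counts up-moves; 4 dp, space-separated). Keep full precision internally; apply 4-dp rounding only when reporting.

price = 17.0686
boundary = - 56.6256 47.0776 56.6256 68.1100
tree:
17.0686
25.2644 9.4156
34.8124 15.7793 3.3447
42.7504 25.2644 6.7889 0.0000
49.3499 34.8124 13.7800 0.0000 0.0000
54.8367 42.7504 25.2644 0.0000 0.0000 0.0000

Δt=0.23740, u=1.20281, d=0.83138, q=0.49908, disc=e^(-rΔt)=0.98352
k=5 terminal: V=max(K-S,0) → 54.8367 42.7504 25.2644 0.0000 0.0000 0.0000
k=4: j=0 S=32.5401 intr=49.3499 cont=48.0003 V=49.3499[EX]; j=1 S=47.0776 intr=34.8124 cont=33.4627 V=34.8124[EX]; j=2 S=68.1100 intr=13.7800 cont=12.4469 V=13.7800[EX]; j=3 S=98.5387 intr=0.0000 cont=0.0000 V=0.0000[hold]; j=4 S=142.5618 intr=0.0000 cont=0.0000 V=0.0000[hold]  S*(4)=68.1100
k=3: j=0 S=39.1396 intr=42.7504 cont=41.4008 V=42.7504[EX]; j=1 S=56.6256 intr=25.2644 cont=23.9148 V=25.2644[EX]; j=2 S=81.9236 intr=0.0000 cont=6.7889 V=6.7889[hold]; j=3 S=118.5237 intr=0.0000 cont=0.0000 V=0.0000[hold]  S*(3)=56.6256
k=2: j=0 S=47.0776 intr=34.8124 cont=33.4627 V=34.8124[EX]; j=1 S=68.1100 intr=13.7800 cont=15.7793 V=15.7793[hold]; j=2 S=98.5387 intr=0.0000 cont=3.3447 V=3.3447[hold]  S*(2)=47.0776
k=1: j=0 S=56.6256 intr=25.2644 cont=24.8961 V=25.2644[EX]; j=1 S=81.9236 intr=0.0000 cont=9.4156 V=9.4156[hold]  S*(1)=56.6256
k=0: j=0 S=68.1100 intr=13.7800 cont=17.0686 V=17.0686[hold]  S*(0)=-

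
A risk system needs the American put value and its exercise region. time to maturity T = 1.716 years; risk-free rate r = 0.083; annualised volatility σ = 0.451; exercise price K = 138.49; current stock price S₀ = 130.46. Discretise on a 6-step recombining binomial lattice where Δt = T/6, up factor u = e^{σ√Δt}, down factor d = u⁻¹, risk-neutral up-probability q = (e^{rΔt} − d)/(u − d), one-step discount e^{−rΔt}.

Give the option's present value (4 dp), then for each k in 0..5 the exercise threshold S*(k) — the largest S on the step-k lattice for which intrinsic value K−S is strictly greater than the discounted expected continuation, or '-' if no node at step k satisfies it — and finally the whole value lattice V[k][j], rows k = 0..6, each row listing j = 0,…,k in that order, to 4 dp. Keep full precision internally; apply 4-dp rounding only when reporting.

price = 27.3577
boundary = - - 80.5346 63.2754 80.5346 102.5014
tree:
27.3577
40.5314 14.9517
57.9554 24.3359 5.8915
75.2146 38.3932 10.8593 0.9960
88.7750 57.9554 19.8613 1.9971 0.0000
99.4293 75.2146 35.9886 4.0046 0.0000 0.0000
107.8003 88.7750 57.9554 8.0300 0.0000 0.0000 0.0000

params: Δt=0.28600 u=1.27276 d=0.78569 q=0.48931 e^(-rΔt)=0.97654
t_6 payoffs: 107.8003 88.7750 57.9554 8.0300 0.0000 0.0000 0.0000
t_5: node(5,0) S=39.0607 payoff=99.4293 vs cont=96.1806 → 99.4293 [stop]  node(5,1) S=63.2754 payoff=75.2146 vs cont=71.9659 → 75.2146 [stop]  node(5,2) S=102.5014 payoff=35.9886 vs cont=32.7398 → 35.9886 [stop]  node(5,3) S=166.0447 payoff=0.0000 vs cont=4.0046 → 4.0046 [wait]  node(5,4) S=268.9800 payoff=0.0000 vs cont=0.0000 → 0.0000 [wait]  node(5,5) S=435.7276 payoff=0.0000 vs cont=0.0000 → 0.0000 [wait]  ⇒ S*(5)=102.5014
t_4: node(4,0) S=49.7150 payoff=88.7750 vs cont=85.5263 → 88.7750 [stop]  node(4,1) S=80.5346 payoff=57.9554 vs cont=54.7067 → 57.9554 [stop]  node(4,2) S=130.4600 payoff=8.0300 vs cont=19.8613 → 19.8613 [wait]  node(4,3) S=211.3355 payoff=0.0000 vs cont=1.9971 → 1.9971 [wait]  node(4,4) S=342.3478 payoff=0.0000 vs cont=0.0000 → 0.0000 [wait]  ⇒ S*(4)=80.5346
t_3: node(3,0) S=63.2754 payoff=75.2146 vs cont=71.9659 → 75.2146 [stop]  node(3,1) S=102.5014 payoff=35.9886 vs cont=38.3932 → 38.3932 [wait]  node(3,2) S=166.0447 payoff=0.0000 vs cont=10.8593 → 10.8593 [wait]  node(3,3) S=268.9800 payoff=0.0000 vs cont=0.9960 → 0.9960 [wait]  ⇒ S*(3)=63.2754
t_2: node(2,0) S=80.5346 payoff=57.9554 vs cont=55.8557 → 57.9554 [stop]  node(2,1) S=130.4600 payoff=8.0300 vs cont=24.3359 → 24.3359 [wait]  node(2,2) S=211.3355 payoff=0.0000 vs cont=5.8915 → 5.8915 [wait]  ⇒ S*(2)=80.5346
t_1: node(1,0) S=102.5014 payoff=35.9886 vs cont=40.5314 → 40.5314 [wait]  node(1,1) S=166.0447 payoff=0.0000 vs cont=14.9517 → 14.9517 [wait]  ⇒ S*(1)=-
t_0: node(0,0) S=130.4600 payoff=8.0300 vs cont=27.3577 → 27.3577 [wait]  ⇒ S*(0)=-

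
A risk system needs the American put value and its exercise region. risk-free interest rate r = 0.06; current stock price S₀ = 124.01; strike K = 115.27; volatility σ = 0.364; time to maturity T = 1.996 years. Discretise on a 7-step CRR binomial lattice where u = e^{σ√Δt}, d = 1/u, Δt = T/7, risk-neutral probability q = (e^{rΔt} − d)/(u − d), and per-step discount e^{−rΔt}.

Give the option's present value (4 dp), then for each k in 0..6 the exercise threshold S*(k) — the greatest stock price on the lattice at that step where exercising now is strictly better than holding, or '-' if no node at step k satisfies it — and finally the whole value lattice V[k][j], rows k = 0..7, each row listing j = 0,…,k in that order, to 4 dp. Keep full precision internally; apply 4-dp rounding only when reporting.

params: Δt=0.28514 u=1.21455 d=0.82335 q=0.49567 e^(-rΔt)=0.98304
t_7 payoffs: 83.4606 68.3472 46.0529 13.1661 0.0000 0.0000 0.0000 0.0000
t_6: node(6,0) S=38.6340 payoff=76.6360 vs cont=74.6807 → 76.6360 [stop]  node(6,1) S=56.9900 payoff=58.2800 vs cont=56.3247 → 58.2800 [stop]  node(6,2) S=84.0674 payoff=31.2026 vs cont=29.2472 → 31.2026 [stop]  node(6,3) S=124.0100 payoff=0.0000 vs cont=6.5274 → 6.5274 [wait]  node(6,4) S=182.9303 payoff=0.0000 vs cont=0.0000 → 0.0000 [wait]  node(6,5) S=269.8452 payoff=0.0000 vs cont=0.0000 → 0.0000 [wait]  node(6,6) S=398.0555 payoff=0.0000 vs cont=0.0000 → 0.0000 [wait]  ⇒ S*(6)=84.0674
t_5: node(5,0) S=46.9228 payoff=68.3472 vs cont=66.3918 → 68.3472 [stop]  node(5,1) S=69.2171 payoff=46.0529 vs cont=44.0976 → 46.0529 [stop]  node(5,2) S=102.1039 payoff=13.1661 vs cont=18.6500 → 18.6500 [wait]  node(5,3) S=150.6160 payoff=0.0000 vs cont=3.2361 → 3.2361 [wait]  node(5,4) S=222.1775 payoff=0.0000 vs cont=0.0000 → 0.0000 [wait]  node(5,5) S=327.7397 payoff=0.0000 vs cont=0.0000 → 0.0000 [wait]  ⇒ S*(5)=69.2171
t_4: node(4,0) S=56.9900 payoff=58.2800 vs cont=56.3247 → 58.2800 [stop]  node(4,1) S=84.0674 payoff=31.2026 vs cont=31.9193 → 31.9193 [wait]  node(4,2) S=124.0100 payoff=0.0000 vs cont=10.8231 → 10.8231 [wait]  node(4,3) S=182.9303 payoff=0.0000 vs cont=1.6044 → 1.6044 [wait]  node(4,4) S=269.8452 payoff=0.0000 vs cont=0.0000 → 0.0000 [wait]  ⇒ S*(4)=56.9900
t_3: node(3,0) S=69.2171 payoff=46.0529 vs cont=44.4468 → 46.0529 [stop]  node(3,1) S=102.1039 payoff=13.1661 vs cont=21.0985 → 21.0985 [wait]  node(3,2) S=150.6160 payoff=0.0000 vs cont=6.1476 → 6.1476 [wait]  node(3,3) S=222.1775 payoff=0.0000 vs cont=0.7954 → 0.7954 [wait]  ⇒ S*(3)=69.2171
t_2: node(2,0) S=84.0674 payoff=31.2026 vs cont=33.1124 → 33.1124 [wait]  node(2,1) S=124.0100 payoff=0.0000 vs cont=13.4556 → 13.4556 [wait]  node(2,2) S=182.9303 payoff=0.0000 vs cont=3.4354 → 3.4354 [wait]  ⇒ S*(2)=-
t_1: node(1,0) S=102.1039 payoff=13.1661 vs cont=22.9727 → 22.9727 [wait]  node(1,1) S=150.6160 payoff=0.0000 vs cont=8.3449 → 8.3449 [wait]  ⇒ S*(1)=-
t_0: node(0,0) S=124.0100 payoff=0.0000 vs cont=15.4554 → 15.4554 [wait]  ⇒ S*(0)=-

price = 15.4554
boundary = - - - 69.2171 56.9900 69.2171 84.0674
tree:
15.4554
22.9727 8.3449
33.1124 13.4556 3.4354
46.0529 21.0985 6.1476 0.7954
58.2800 31.9193 10.8231 1.6044 0.0000
68.3472 46.0529 18.6500 3.2361 0.0000 0.0000
76.6360 58.2800 31.2026 6.5274 0.0000 0.0000 0.0000
83.4606 68.3472 46.0529 13.1661 0.0000 0.0000 0.0000 0.0000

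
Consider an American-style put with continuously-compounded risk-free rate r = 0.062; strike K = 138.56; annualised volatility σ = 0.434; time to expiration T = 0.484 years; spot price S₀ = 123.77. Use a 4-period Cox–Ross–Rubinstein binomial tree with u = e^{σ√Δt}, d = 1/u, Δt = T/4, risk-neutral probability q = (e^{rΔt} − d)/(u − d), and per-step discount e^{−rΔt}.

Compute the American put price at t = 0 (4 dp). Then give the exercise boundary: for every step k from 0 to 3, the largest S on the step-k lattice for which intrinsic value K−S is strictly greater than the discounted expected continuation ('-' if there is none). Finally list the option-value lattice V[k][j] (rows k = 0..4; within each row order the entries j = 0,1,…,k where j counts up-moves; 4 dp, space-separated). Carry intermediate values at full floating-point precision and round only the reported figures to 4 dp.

price = 22.9267
boundary = - - 91.5139 106.4268
tree:
22.9267
33.6146 12.0303
47.0461 19.9956 3.8317
59.8694 32.1332 7.5280 0.0000
70.8959 47.0461 14.7900 0.0000 0.0000

Δt=0.12100  u=1.16296  d=0.85988  q=0.48718  discount=0.99253
step 4 (expiry): payoffs max(K−S,0) = 70.8959 47.0461 14.7900 0.0000 0.0000
step 3: (k=3,j=0): S=78.6906, (K−S)⁺=59.8694, hold=58.8338 ⇒ V=59.8694 exercise | (k=3,j=1): S=106.4268, (K−S)⁺=32.1332, hold=31.0976 ⇒ V=32.1332 exercise | (k=3,j=2): S=143.9394, (K−S)⁺=0.0000, hold=7.5280 ⇒ V=7.5280 continue | (k=3,j=3): S=194.6740, (K−S)⁺=0.0000, hold=0.0000 ⇒ V=0.0000 continue  boundary S*=106.4268
step 2: (k=2,j=0): S=91.5139, (K−S)⁺=47.0461, hold=46.0105 ⇒ V=47.0461 exercise | (k=2,j=1): S=123.7700, (K−S)⁺=14.7900, hold=19.9956 ⇒ V=19.9956 continue | (k=2,j=2): S=167.3955, (K−S)⁺=0.0000, hold=3.8317 ⇒ V=3.8317 continue  boundary S*=91.5139
step 1: (k=1,j=0): S=106.4268, (K−S)⁺=32.1332, hold=33.6146 ⇒ V=33.6146 continue | (k=1,j=1): S=143.9394, (K−S)⁺=0.0000, hold=12.0303 ⇒ V=12.0303 continue  boundary S*=-
step 0: (k=0,j=0): S=123.7700, (K−S)⁺=14.7900, hold=22.9267 ⇒ V=22.9267 continue  boundary S*=-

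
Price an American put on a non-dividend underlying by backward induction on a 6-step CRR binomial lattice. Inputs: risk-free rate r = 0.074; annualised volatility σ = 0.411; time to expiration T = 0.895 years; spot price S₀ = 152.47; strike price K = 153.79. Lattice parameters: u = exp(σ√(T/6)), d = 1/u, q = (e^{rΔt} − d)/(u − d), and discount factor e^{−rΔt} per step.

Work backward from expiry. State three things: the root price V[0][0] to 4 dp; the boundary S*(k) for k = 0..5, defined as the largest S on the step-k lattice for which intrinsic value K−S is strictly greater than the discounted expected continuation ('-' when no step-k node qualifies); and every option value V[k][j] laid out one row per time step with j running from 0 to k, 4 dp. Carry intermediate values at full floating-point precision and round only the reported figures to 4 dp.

params: Δt=0.14917 u=1.17203 d=0.85322 q=0.49521 e^(-rΔt)=0.98902
t_6 payoffs: 94.9662 72.9865 42.7940 1.3200 0.0000 0.0000 0.0000
t_5: node(5,0) S=68.9432 payoff=84.8468 vs cont=83.1585 → 84.8468 [stop]  node(5,1) S=94.7041 payoff=59.0859 vs cont=57.3976 → 59.0859 [stop]  node(5,2) S=130.0906 payoff=23.6994 vs cont=22.0112 → 23.6994 [stop]  node(5,3) S=178.6993 payoff=0.0000 vs cont=0.6590 → 0.6590 [wait]  node(5,4) S=245.4709 payoff=0.0000 vs cont=0.0000 → 0.0000 [wait]  node(5,5) S=337.1918 payoff=0.0000 vs cont=0.0000 → 0.0000 [wait]  ⇒ S*(5)=130.0906
t_4: node(4,0) S=80.8035 payoff=72.9865 vs cont=71.2982 → 72.9865 [stop]  node(4,1) S=110.9960 payoff=42.7940 vs cont=41.1057 → 42.7940 [stop]  node(4,2) S=152.4700 payoff=1.3200 vs cont=12.1546 → 12.1546 [wait]  node(4,3) S=209.4409 payoff=0.0000 vs cont=0.3290 → 0.3290 [wait]  node(4,4) S=287.6991 payoff=0.0000 vs cont=0.0000 → 0.0000 [wait]  ⇒ S*(4)=110.9960
t_3: node(3,0) S=94.7041 payoff=59.0859 vs cont=57.3976 → 59.0859 [stop]  node(3,1) S=130.0906 payoff=23.6994 vs cont=27.3177 → 27.3177 [wait]  node(3,2) S=178.6993 payoff=0.0000 vs cont=6.2292 → 6.2292 [wait]  node(3,3) S=245.4709 payoff=0.0000 vs cont=0.1643 → 0.1643 [wait]  ⇒ S*(3)=94.7041
t_2: node(2,0) S=110.9960 payoff=42.7940 vs cont=42.8779 → 42.8779 [wait]  node(2,1) S=152.4700 payoff=1.3200 vs cont=16.6891 → 16.6891 [wait]  node(2,2) S=209.4409 payoff=0.0000 vs cont=3.1904 → 3.1904 [wait]  ⇒ S*(2)=-
t_1: node(1,0) S=130.0906 payoff=23.6994 vs cont=29.5805 → 29.5805 [wait]  node(1,1) S=178.6993 payoff=0.0000 vs cont=9.8945 → 9.8945 [wait]  ⇒ S*(1)=-
t_0: node(0,0) S=152.4700 payoff=1.3200 vs cont=19.6140 → 19.6140 [wait]  ⇒ S*(0)=-

price = 19.6140
boundary = - - - 94.7041 110.9960 130.0906
tree:
19.6140
29.5805 9.8945
42.8779 16.6891 3.1904
59.0859 27.3177 6.2292 0.1643
72.9865 42.7940 12.1546 0.3290 0.0000
84.8468 59.0859 23.6994 0.6590 0.0000 0.0000
94.9662 72.9865 42.7940 1.3200 0.0000 0.0000 0.0000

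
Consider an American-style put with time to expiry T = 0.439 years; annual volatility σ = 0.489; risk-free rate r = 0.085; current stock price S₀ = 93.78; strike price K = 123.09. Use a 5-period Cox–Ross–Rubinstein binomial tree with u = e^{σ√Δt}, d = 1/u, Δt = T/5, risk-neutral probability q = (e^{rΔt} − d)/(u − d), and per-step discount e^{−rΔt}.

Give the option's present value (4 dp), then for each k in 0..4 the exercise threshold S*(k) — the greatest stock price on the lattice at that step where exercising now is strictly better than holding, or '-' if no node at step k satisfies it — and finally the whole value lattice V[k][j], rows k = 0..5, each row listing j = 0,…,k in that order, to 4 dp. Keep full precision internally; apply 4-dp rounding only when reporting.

params: Δt=0.08780 u=1.15592 d=0.86511 q=0.48960 e^(-rΔt)=0.99256
t_5 payoffs: 77.6464 62.3706 41.9598 14.6879 0.0000 0.0000
t_4: node(4,0) S=52.5291 payoff=70.5609 vs cont=69.6457 → 70.5609 [stop]  node(4,1) S=70.1868 payoff=52.9032 vs cont=51.9880 → 52.9032 [stop]  node(4,2) S=93.7800 payoff=29.3100 vs cont=28.3948 → 29.3100 [stop]  node(4,3) S=125.3041 payoff=0.0000 vs cont=7.4410 → 7.4410 [wait]  node(4,4) S=167.4250 payoff=0.0000 vs cont=0.0000 → 0.0000 [wait]  ⇒ S*(4)=93.7800
t_3: node(3,0) S=60.7194 payoff=62.3706 vs cont=61.4554 → 62.3706 [stop]  node(3,1) S=81.1302 payoff=41.9598 vs cont=41.0446 → 41.9598 [stop]  node(3,2) S=108.4021 payoff=14.6879 vs cont=18.4646 → 18.4646 [wait]  node(3,3) S=144.8414 payoff=0.0000 vs cont=3.7697 → 3.7697 [wait]  ⇒ S*(3)=81.1302
t_2: node(2,0) S=70.1868 payoff=52.9032 vs cont=51.9880 → 52.9032 [stop]  node(2,1) S=93.7800 payoff=29.3100 vs cont=30.2301 → 30.2301 [wait]  node(2,2) S=125.3041 payoff=0.0000 vs cont=11.1862 → 11.1862 [wait]  ⇒ S*(2)=70.1868
t_1: node(1,0) S=81.1302 payoff=41.9598 vs cont=41.4917 → 41.9598 [stop]  node(1,1) S=108.4021 payoff=14.6879 vs cont=20.7508 → 20.7508 [wait]  ⇒ S*(1)=81.1302
t_0: node(0,0) S=93.7800 payoff=29.3100 vs cont=31.3411 → 31.3411 [wait]  ⇒ S*(0)=-

price = 31.3411
boundary = - 81.1302 70.1868 81.1302 93.7800
tree:
31.3411
41.9598 20.7508
52.9032 30.2301 11.1862
62.3706 41.9598 18.4646 3.7697
70.5609 52.9032 29.3100 7.4410 0.0000
77.6464 62.3706 41.9598 14.6879 0.0000 0.0000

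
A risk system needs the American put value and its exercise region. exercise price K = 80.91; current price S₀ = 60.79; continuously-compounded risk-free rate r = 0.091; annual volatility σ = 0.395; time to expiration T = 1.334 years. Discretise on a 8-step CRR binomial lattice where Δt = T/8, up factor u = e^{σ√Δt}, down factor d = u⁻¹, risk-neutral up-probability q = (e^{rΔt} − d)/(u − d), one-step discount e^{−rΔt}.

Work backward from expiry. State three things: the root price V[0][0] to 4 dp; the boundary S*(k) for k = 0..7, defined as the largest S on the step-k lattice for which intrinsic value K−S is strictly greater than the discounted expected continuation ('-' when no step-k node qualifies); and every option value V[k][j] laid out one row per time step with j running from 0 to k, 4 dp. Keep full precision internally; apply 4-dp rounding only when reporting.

price = 21.3300
boundary = - 51.7346 44.0281 51.7346 44.0281 51.7346 60.7900 51.7346
tree:
21.3300
29.1754 14.3432
36.8819 20.8302 8.4667
43.4404 29.1754 13.3422 3.9804
49.0219 36.8819 20.2299 7.0459 1.1190
53.7720 43.4404 29.1754 12.1399 2.3042 0.0000
57.8146 49.0219 36.8819 20.1200 4.7448 0.0000 0.0000
61.2549 53.7720 43.4404 29.1754 9.7707 0.0000 0.0000 0.0000
64.1828 57.8146 49.0219 36.8819 20.1200 0.0000 0.0000 0.0000 0.0000

params: Δt=0.16675 u=1.17504 d=0.85104 q=0.50695 e^(-rΔt)=0.98494
t_8 payoffs: 64.1828 57.8146 49.0219 36.8819 20.1200 0.0000 0.0000 0.0000 0.0000
t_7: node(7,0) S=19.6551 payoff=61.2549 vs cont=60.0364 → 61.2549 [stop]  node(7,1) S=27.1380 payoff=53.7720 vs cont=52.5536 → 53.7720 [stop]  node(7,2) S=37.4696 payoff=43.4404 vs cont=42.2219 → 43.4404 [stop]  node(7,3) S=51.7346 payoff=29.1754 vs cont=27.9569 → 29.1754 [stop]  node(7,4) S=71.4304 payoff=9.4796 vs cont=9.7707 → 9.7707 [wait]  node(7,5) S=98.6246 payoff=0.0000 vs cont=0.0000 → 0.0000 [wait]  node(7,6) S=136.1718 payoff=0.0000 vs cont=0.0000 → 0.0000 [wait]  node(7,7) S=188.0135 payoff=0.0000 vs cont=0.0000 → 0.0000 [wait]  ⇒ S*(7)=51.7346
t_6: node(6,0) S=23.0954 payoff=57.8146 vs cont=56.5961 → 57.8146 [stop]  node(6,1) S=31.8881 payoff=49.0219 vs cont=47.8035 → 49.0219 [stop]  node(6,2) S=44.0281 payoff=36.8819 vs cont=35.6634 → 36.8819 [stop]  node(6,3) S=60.7900 payoff=20.1200 vs cont=19.0469 → 20.1200 [stop]  node(6,4) S=83.9333 payoff=0.0000 vs cont=4.7448 → 4.7448 [wait]  node(6,5) S=115.8874 payoff=0.0000 vs cont=0.0000 → 0.0000 [wait]  node(6,6) S=160.0067 payoff=0.0000 vs cont=0.0000 → 0.0000 [wait]  ⇒ S*(6)=60.7900
t_5: node(5,0) S=27.1380 payoff=53.7720 vs cont=52.5536 → 53.7720 [stop]  node(5,1) S=37.4696 payoff=43.4404 vs cont=42.2219 → 43.4404 [stop]  node(5,2) S=51.7346 payoff=29.1754 vs cont=27.9569 → 29.1754 [stop]  node(5,3) S=71.4304 payoff=9.4796 vs cont=12.1399 → 12.1399 [wait]  node(5,4) S=98.6246 payoff=0.0000 vs cont=2.3042 → 2.3042 [wait]  node(5,5) S=136.1718 payoff=0.0000 vs cont=0.0000 → 0.0000 [wait]  ⇒ S*(5)=51.7346
t_4: node(4,0) S=31.8881 payoff=49.0219 vs cont=47.8035 → 49.0219 [stop]  node(4,1) S=44.0281 payoff=36.8819 vs cont=35.6634 → 36.8819 [stop]  node(4,2) S=60.7900 payoff=20.1200 vs cont=20.2299 → 20.2299 [wait]  node(4,3) S=83.9333 payoff=0.0000 vs cont=7.0459 → 7.0459 [wait]  node(4,4) S=115.8874 payoff=0.0000 vs cont=1.1190 → 1.1190 [wait]  ⇒ S*(4)=44.0281
t_3: node(3,0) S=37.4696 payoff=43.4404 vs cont=42.2219 → 43.4404 [stop]  node(3,1) S=51.7346 payoff=29.1754 vs cont=28.0118 → 29.1754 [stop]  node(3,2) S=71.4304 payoff=9.4796 vs cont=13.3422 → 13.3422 [wait]  node(3,3) S=98.6246 payoff=0.0000 vs cont=3.9804 → 3.9804 [wait]  ⇒ S*(3)=51.7346
t_2: node(2,0) S=44.0281 payoff=36.8819 vs cont=35.6634 → 36.8819 [stop]  node(2,1) S=60.7900 payoff=20.1200 vs cont=20.8302 → 20.8302 [wait]  node(2,2) S=83.9333 payoff=0.0000 vs cont=8.4667 → 8.4667 [wait]  ⇒ S*(2)=44.0281
t_1: node(1,0) S=51.7346 payoff=29.1754 vs cont=28.3115 → 29.1754 [stop]  node(1,1) S=71.4304 payoff=9.4796 vs cont=14.3432 → 14.3432 [wait]  ⇒ S*(1)=51.7346
t_0: node(0,0) S=60.7900 payoff=20.1200 vs cont=21.3300 → 21.3300 [wait]  ⇒ S*(0)=-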